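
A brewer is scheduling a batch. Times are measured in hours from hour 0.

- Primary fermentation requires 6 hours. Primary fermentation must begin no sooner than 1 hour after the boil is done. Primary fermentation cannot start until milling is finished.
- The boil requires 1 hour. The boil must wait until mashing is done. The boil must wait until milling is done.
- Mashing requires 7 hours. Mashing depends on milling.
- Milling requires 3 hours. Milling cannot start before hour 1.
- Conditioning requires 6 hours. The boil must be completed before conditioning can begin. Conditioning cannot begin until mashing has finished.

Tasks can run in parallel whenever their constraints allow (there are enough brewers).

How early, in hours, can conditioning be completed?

Milling cannot begin until its own release at hour 1. It runs from hour 1 to 1 + 3 = hour 4.
Mashing cannot begin until milling (finishes hour 4). It runs from hour 4 to 4 + 7 = hour 11.
The boil has to wait for mashing (finishes hour 11); milling (finishes hour 4). The latest of these is hour 11, so the boil runs hour 11 to 11 + 1 = hour 12.
Conditioning cannot start until the boil (finishes hour 12); mashing (finishes hour 11). The controlling bound is hour 12, so conditioning finishes at 12 + 6 = hour 18.

18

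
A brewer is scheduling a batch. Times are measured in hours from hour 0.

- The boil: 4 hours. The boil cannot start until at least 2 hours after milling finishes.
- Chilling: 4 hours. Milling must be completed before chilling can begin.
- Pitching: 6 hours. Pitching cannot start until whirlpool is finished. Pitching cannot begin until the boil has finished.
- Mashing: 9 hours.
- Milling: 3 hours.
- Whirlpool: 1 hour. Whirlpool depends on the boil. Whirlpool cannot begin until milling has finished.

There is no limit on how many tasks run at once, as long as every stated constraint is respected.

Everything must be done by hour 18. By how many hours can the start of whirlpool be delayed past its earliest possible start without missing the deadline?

Nothing blocks milling, so it runs from hour 0 to hour 3.
The boil waits on milling (finishes hour 3, plus 2-hour gap → hour 5), so it starts at hour 5 and finishes at 5 + 4 = hour 9.
Whirlpool cannot start until the boil (finishes hour 9); milling (finishes hour 3). The controlling bound is hour 9, so whirlpool finishes at 9 + 1 = hour 10.

Working backward from the deadline:
Pitching has no dependents, so it just needs to finish by hour 18. Starting by 18 − 6 = hour 12 achieves that.
Whirlpool feeds into pitching (must start by hour 12); so whirlpool must finish by hour 12 and therefore start by hour 11.
So whirlpool can start as early as hour 9 and as late as hour 11, giving 11 − 9 = 2 hours of slack.

2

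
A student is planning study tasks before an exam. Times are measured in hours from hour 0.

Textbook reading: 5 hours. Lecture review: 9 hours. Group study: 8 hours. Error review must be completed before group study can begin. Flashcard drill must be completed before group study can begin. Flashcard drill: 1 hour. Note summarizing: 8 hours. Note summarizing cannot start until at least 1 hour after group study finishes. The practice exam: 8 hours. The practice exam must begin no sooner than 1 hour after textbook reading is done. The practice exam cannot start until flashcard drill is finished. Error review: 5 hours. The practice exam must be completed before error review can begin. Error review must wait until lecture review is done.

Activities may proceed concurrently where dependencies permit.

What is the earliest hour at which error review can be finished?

19

Flashcard drill can start immediately at hour 0; it finishes at hour 1.
Lecture review has no prerequisites, so it starts at hour 0 and finishes at hour 9.
Nothing blocks textbook reading, so it runs from hour 0 to hour 5.
The practice exam has to wait for textbook reading (finishes hour 5, plus 1-hour gap → hour 6); flashcard drill (finishes hour 1). The latest of these is hour 6, so the practice exam runs hour 6 to 6 + 8 = hour 14.
For error review: the practice exam (finishes hour 14); lecture review (finishes hour 9). Taking the maximum gives a start of hour 14, and it finishes at 14 + 5 = hour 19.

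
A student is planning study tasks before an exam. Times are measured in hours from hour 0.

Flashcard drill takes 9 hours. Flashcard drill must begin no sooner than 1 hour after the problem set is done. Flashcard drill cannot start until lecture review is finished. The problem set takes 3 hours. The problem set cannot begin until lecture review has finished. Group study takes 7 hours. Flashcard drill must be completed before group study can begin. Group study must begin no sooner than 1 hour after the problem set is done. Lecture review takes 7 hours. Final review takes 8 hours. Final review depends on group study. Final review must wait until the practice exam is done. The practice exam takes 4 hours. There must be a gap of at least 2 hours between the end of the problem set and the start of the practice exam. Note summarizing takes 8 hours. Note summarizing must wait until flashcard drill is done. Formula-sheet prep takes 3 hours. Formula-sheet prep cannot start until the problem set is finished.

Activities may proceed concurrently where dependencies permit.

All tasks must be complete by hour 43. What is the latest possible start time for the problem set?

15

Nothing follows final review; the deadline of hour 43 is its only limit. It must start by 43 − 8 = hour 35.
Group study must finish before final review (must start by hour 35). With a 7-hour duration, group study must start by 35 − 7 = hour 28.
Note summarizing has no dependents, so it just needs to finish by hour 43. Starting by 43 − 8 = hour 35 achieves that.
Flashcard drill feeds group study (must start by hour 28); note summarizing (must start by hour 35). Taking the minimum, flashcard drill must finish by hour 28 and start by 28 − 9 = hour 19.
The practice exam must finish before final review (must start by hour 35). With a 4-hour duration, the practice exam must start by 35 − 4 = hour 31.
To finish by hour 43, formula-sheet prep (duration 3) must start no later than hour 40.
The problem set has several dependents: flashcard drill (must start by hour 19, minus 1-hour gap → hour 18); the practice exam (must start by hour 31, minus 2-hour gap → hour 29); group study (must start by hour 28, minus 1-hour gap → hour 27); formula-sheet prep (must start by hour 40). The earliest of those limits is hour 18, so the problem set must start by 18 − 3 = hour 15.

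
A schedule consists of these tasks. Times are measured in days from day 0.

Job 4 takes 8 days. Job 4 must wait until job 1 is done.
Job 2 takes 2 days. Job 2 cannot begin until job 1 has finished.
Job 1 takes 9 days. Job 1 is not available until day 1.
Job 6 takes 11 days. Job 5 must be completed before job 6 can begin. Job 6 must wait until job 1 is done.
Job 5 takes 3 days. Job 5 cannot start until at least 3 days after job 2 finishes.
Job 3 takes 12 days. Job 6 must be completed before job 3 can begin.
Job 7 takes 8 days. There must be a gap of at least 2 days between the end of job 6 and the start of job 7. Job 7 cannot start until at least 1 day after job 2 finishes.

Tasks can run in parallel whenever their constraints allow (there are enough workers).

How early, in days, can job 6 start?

Job 1 cannot begin until its own release at day 1. It runs from day 1 to 1 + 9 = day 10.
After job 1 (finishes day 10), job 2 can start at day 10 and finishes at day 12.
Job 5 cannot begin until job 2 (finishes day 12, plus 3-day gap → day 15). It runs from day 15 to 15 + 3 = day 18.
Job 6 waits on job 5 (finishes day 18); job 1 (finishes day 10). The latest of these is day 18, which is the earliest job 6 can start.

18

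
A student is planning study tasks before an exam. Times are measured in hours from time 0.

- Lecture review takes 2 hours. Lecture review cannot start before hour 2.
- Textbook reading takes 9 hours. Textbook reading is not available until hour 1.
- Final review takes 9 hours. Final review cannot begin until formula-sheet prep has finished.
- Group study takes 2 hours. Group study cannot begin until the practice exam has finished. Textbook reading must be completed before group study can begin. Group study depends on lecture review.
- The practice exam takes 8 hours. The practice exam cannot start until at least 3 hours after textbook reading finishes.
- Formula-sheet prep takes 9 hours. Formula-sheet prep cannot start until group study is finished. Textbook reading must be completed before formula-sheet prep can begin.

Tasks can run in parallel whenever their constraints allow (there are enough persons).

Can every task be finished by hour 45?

Yes

After its own release at hour 2, lecture review can start at hour 2 and finishes at hour 4.
Textbook reading cannot begin until its own release at hour 1. It runs from hour 1 to 1 + 9 = hour 10.
After textbook reading (finishes hour 10, plus 3-hour gap → hour 13), the practice exam can start at hour 13 and finishes at hour 21.
For group study: the practice exam (finishes hour 21); textbook reading (finishes hour 10); lecture review (finishes hour 4). Taking the maximum gives a start of hour 21, and it finishes at 21 + 2 = hour 23.
For formula-sheet prep: group study (finishes hour 23); textbook reading (finishes hour 10). Taking the maximum gives a start of hour 23, and it finishes at 23 + 9 = hour 32.
After formula-sheet prep (finishes hour 32), final review can start at hour 32 and finishes at hour 41.
Every task is finished by hour 41, which is no later than the deadline of 45, so the schedule is feasible.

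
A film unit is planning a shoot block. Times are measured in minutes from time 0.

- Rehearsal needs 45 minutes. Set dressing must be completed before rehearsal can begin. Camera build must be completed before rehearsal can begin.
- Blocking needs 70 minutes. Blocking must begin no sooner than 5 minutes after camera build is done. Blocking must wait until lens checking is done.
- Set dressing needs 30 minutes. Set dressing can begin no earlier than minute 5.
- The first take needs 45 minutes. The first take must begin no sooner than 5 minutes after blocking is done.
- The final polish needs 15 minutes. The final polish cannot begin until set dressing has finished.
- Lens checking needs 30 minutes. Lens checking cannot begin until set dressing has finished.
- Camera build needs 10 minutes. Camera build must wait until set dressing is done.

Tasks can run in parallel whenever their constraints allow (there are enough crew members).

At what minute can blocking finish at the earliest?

135

Set dressing waits on its own release at minute 5, so it starts at minute 5 and finishes at 5 + 30 = minute 35.
Lens checking cannot begin until set dressing (finishes minute 35). It runs from minute 35 to 35 + 30 = minute 65.
Camera build cannot begin until set dressing (finishes minute 35). It runs from minute 35 to 35 + 10 = minute 45.
Blocking needs all of camera build (finishes minute 45, plus 5-minute gap → minute 50); lens checking (finishes minute 65). That puts its earliest start at minute 65; it finishes at 65 + 70 = minute 135.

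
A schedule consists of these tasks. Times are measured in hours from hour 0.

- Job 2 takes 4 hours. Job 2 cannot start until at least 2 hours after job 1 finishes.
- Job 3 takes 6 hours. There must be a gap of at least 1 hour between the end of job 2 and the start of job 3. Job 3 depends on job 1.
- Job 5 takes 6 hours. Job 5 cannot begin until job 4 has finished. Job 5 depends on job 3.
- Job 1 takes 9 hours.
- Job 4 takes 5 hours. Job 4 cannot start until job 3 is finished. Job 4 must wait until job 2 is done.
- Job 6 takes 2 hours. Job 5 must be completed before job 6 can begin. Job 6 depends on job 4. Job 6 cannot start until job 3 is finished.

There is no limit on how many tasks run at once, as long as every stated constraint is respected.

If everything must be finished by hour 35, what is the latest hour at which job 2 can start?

Nothing follows job 6; the deadline of hour 35 is its only limit. It must start by 35 − 2 = hour 33.
Job 5 has to be done before job 6 (must start by hour 33). That means finishing by hour 33, i.e. starting by 33 − 6 = hour 27.
Job 4 must finish in time for job 5 (must start by hour 27); job 6 (must start by hour 33). The tightest is hour 27, so job 4 must start by 27 − 5 = hour 22.
Job 3 must finish in time for job 4 (must start by hour 22); job 5 (must start by hour 27); job 6 (must start by hour 33). The tightest is hour 22, so job 3 must start by 22 − 6 = hour 16.
Job 2 has several dependents: job 3 (must start by hour 16, minus 1-hour gap → hour 15); job 4 (must start by hour 22). The earliest of those limits is hour 15, so job 2 must start by 15 − 4 = hour 11.

11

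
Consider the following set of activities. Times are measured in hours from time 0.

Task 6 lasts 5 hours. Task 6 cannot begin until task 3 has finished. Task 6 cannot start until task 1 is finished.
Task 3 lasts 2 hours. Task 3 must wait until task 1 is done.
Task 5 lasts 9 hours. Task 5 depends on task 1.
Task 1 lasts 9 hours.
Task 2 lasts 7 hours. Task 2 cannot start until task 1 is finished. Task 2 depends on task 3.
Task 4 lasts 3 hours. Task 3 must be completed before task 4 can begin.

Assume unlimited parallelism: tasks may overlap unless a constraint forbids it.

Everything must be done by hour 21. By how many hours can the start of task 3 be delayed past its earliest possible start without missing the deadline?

3

Task 1 has no prerequisites, so it starts at hour 0 and finishes at hour 9.
After task 1 (finishes hour 9), task 3 can start at hour 9 and finishes at hour 11.

Working backward from the deadline:
Task 2 must finish by hour 21; it takes 7 hours, so it must start by 21 − 7 = hour 14.
Nothing follows task 4; the deadline of hour 21 is its only limit. It must start by 21 − 3 = hour 18.
To finish by hour 21, task 6 (duration 5) must start no later than hour 16.
For task 3: task 2 (must start by hour 14); task 4 (must start by hour 18); task 6 (must start by hour 16). The most restrictive is hour 14; with a 2-hour duration, task 3 must start by hour 12.
So task 3 can start as early as hour 9 and as late as hour 12, giving 12 − 9 = 3 hours of slack.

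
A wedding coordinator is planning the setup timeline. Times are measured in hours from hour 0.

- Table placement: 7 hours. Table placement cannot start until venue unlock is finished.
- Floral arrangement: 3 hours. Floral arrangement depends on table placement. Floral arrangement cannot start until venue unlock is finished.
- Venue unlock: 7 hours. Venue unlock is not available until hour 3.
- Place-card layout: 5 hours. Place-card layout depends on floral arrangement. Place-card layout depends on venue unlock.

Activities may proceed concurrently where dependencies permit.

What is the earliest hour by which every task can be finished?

Venue unlock cannot begin until its own release at hour 3. It runs from hour 3 to 3 + 7 = hour 10.
Table placement waits on venue unlock (finishes hour 10), so it starts at hour 10 and finishes at 10 + 7 = hour 17.
Floral arrangement has to wait for table placement (finishes hour 17); venue unlock (finishes hour 10). The latest of these is hour 17, so floral arrangement runs hour 17 to 17 + 3 = hour 20.
Place-card layout cannot start until floral arrangement (finishes hour 20); venue unlock (finishes hour 10). The controlling bound is hour 20, so place-card layout finishes at 20 + 5 = hour 25.
All tasks are finished once the last one completes. Finish times: Venue unlock at 10, Table placement at 17, Floral arrangement at 20, Place-card layout at 25. The latest is hour 25.

25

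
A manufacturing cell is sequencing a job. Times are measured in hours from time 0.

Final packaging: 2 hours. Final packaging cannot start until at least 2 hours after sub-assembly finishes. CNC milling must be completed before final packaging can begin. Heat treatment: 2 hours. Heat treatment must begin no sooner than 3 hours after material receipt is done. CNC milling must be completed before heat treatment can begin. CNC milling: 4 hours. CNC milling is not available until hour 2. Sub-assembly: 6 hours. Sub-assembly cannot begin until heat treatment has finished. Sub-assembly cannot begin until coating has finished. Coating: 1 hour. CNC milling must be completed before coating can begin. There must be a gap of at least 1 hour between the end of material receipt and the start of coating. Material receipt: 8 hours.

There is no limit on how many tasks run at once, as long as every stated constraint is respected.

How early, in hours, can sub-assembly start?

CNC milling waits on its own release at hour 2, so it starts at hour 2 and finishes at 2 + 4 = hour 6.
Material receipt has no prerequisites, so it starts at hour 0 and finishes at hour 8.
For coating: CNC milling (finishes hour 6); material receipt (finishes hour 8, plus 1-hour gap → hour 9). Taking the maximum gives a start of hour 9, and it finishes at 9 + 1 = hour 10.
Heat treatment has to wait for material receipt (finishes hour 8, plus 3-hour gap → hour 11); CNC milling (finishes hour 6). The latest of these is hour 11, so heat treatment runs hour 11 to 11 + 2 = hour 13.
Sub-assembly waits on heat treatment (finishes hour 13); coating (finishes hour 10). The latest of these is hour 13, which is the earliest sub-assembly can start.

13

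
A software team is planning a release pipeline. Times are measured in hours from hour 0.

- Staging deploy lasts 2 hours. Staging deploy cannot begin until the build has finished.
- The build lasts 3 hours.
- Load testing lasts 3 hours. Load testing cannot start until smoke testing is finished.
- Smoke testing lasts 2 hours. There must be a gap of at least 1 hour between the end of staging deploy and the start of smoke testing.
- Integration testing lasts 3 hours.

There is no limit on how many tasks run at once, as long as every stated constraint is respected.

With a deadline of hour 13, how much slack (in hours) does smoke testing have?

2

The build has no prerequisites, so it starts at hour 0 and finishes at hour 3.
After the build (finishes hour 3), staging deploy can start at hour 3 and finishes at hour 5.
Smoke testing waits on staging deploy (finishes hour 5, plus 1-hour gap → hour 6), so it starts at hour 6 and finishes at 6 + 2 = hour 8.

Working backward from the deadline:
Load testing must finish by hour 13; it takes 3 hours, so it must start by 13 − 3 = hour 10.
Since load testing (must start by hour 10) depends on it, smoke testing must finish by hour 10. Backing off its 2-hour duration gives a latest start of hour 8.
So smoke testing can start as early as hour 6 and as late as hour 8, giving 8 − 6 = 2 hours of slack.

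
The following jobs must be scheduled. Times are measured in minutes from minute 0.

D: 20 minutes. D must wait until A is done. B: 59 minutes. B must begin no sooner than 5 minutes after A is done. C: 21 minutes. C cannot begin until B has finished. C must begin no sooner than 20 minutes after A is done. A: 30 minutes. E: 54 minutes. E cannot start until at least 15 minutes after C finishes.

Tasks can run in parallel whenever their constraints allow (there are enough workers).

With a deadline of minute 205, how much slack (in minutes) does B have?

21

Nothing blocks A, so it runs from minute 0 to minute 30.
After A (finishes minute 30, plus 5-minute gap → minute 35), B can start at minute 35 and finishes at minute 94.

Working backward from the deadline:
E has no dependents, so it just needs to finish by minute 205. Starting by 205 − 54 = minute 151 achieves that.
Since E (must start by minute 151, minus 15-minute gap → minute 136) depends on it, C must finish by minute 136. Backing off its 21-minute duration gives a latest start of minute 115.
B feeds into C (must start by minute 115); so B must finish by minute 115 and therefore start by minute 56.
So B can start as early as minute 35 and as late as minute 56, giving 56 − 35 = 21 minutes of slack.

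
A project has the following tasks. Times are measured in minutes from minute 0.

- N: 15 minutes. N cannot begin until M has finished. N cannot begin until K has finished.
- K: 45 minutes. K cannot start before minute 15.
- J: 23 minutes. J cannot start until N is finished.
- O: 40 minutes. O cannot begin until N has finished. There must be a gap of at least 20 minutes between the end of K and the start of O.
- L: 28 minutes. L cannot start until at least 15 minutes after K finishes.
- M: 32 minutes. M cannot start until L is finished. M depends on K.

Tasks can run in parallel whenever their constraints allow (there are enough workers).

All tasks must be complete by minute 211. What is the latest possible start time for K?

36

Nothing follows J; the deadline of minute 211 is its only limit. It must start by 211 − 23 = minute 188.
Nothing follows O; the deadline of minute 211 is its only limit. It must start by 211 − 40 = minute 171.
For N: J (must start by minute 188); O (must start by minute 171). The most restrictive is minute 171; with a 15-minute duration, N must start by minute 156.
M must finish before N (must start by minute 156). With a 32-minute duration, M must start by 156 − 32 = minute 124.
L must finish before M (must start by minute 124). With a 28-minute duration, L must start by 124 − 28 = minute 96.
K must finish in time for L (must start by minute 96, minus 15-minute gap → minute 81); M (must start by minute 124); N (must start by minute 156); O (must start by minute 171, minus 20-minute gap → minute 151). The tightest is minute 81, so K must start by 81 − 45 = minute 36.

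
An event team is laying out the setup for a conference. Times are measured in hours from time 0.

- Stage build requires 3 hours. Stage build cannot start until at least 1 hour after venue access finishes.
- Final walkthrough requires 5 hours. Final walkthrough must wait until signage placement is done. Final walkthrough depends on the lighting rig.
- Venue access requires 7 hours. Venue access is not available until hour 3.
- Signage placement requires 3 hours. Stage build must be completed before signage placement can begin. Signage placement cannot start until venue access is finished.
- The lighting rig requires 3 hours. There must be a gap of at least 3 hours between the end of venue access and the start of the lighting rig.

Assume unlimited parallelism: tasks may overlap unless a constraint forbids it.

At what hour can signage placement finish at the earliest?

17

After its own release at hour 3, venue access can start at hour 3 and finishes at hour 10.
Stage build waits on venue access (finishes hour 10, plus 1-hour gap → hour 11), so it starts at hour 11 and finishes at 11 + 3 = hour 14.
Signage placement has to wait for stage build (finishes hour 14); venue access (finishes hour 10). The latest of these is hour 14, so signage placement runs hour 14 to 14 + 3 = hour 17.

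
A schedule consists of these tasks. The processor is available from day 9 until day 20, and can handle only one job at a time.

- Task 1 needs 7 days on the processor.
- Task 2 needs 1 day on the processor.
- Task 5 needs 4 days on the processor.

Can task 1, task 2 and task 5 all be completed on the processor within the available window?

The processor window is 20 − 9 = 11 days.
Running back to back, the jobs need 7 + 1 + 4 = 12 days on the processor.
Since 12 > 11, they cannot all fit.

No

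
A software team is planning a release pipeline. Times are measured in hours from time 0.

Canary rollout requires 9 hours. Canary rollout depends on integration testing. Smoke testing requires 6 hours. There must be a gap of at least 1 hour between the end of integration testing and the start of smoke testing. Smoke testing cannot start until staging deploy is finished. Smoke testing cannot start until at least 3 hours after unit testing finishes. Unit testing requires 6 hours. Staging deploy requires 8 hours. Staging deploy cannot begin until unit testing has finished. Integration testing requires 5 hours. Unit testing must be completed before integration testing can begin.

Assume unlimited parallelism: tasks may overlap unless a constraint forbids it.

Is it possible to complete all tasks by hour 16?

No

Unit testing can start immediately at hour 0; it finishes at hour 6.
After unit testing (finishes hour 6), staging deploy can start at hour 6 and finishes at hour 14.
Integration testing waits on unit testing (finishes hour 6), so it starts at hour 6 and finishes at 6 + 5 = hour 11.
Canary rollout cannot begin until integration testing (finishes hour 11). It runs from hour 11 to 11 + 9 = hour 20.
Smoke testing has to wait for integration testing (finishes hour 11, plus 1-hour gap → hour 12); staging deploy (finishes hour 14); unit testing (finishes hour 6, plus 3-hour gap → hour 9). The latest of these is hour 14, so smoke testing runs hour 14 to 14 + 6 = hour 20.
The earliest everything can be done is hour 20, which is after the deadline of 16, so it is not possible.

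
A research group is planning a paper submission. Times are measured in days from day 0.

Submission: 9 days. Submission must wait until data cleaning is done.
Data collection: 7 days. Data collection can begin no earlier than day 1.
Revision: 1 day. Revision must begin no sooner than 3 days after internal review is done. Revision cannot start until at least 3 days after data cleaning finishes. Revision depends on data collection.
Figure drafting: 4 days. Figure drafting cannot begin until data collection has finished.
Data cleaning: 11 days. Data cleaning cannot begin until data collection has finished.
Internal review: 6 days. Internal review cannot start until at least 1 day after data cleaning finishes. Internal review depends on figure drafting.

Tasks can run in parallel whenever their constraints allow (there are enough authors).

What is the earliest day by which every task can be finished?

Data collection cannot begin until its own release at day 1. It runs from day 1 to 1 + 7 = day 8.
Figure drafting cannot begin until data collection (finishes day 8). It runs from day 8 to 8 + 4 = day 12.
Data cleaning cannot begin until data collection (finishes day 8). It runs from day 8 to 8 + 11 = day 19.
Submission waits on data cleaning (finishes day 19), so it starts at day 19 and finishes at 19 + 9 = day 28.
Internal review has to wait for data cleaning (finishes day 19, plus 1-day gap → day 20); figure drafting (finishes day 12). The latest of these is day 20, so internal review runs day 20 to 20 + 6 = day 26.
For revision: internal review (finishes day 26, plus 3-day gap → day 29); data cleaning (finishes day 19, plus 3-day gap → day 22); data collection (finishes day 8). Taking the maximum gives a start of day 29, and it finishes at 29 + 1 = day 30.
All tasks are finished once the last one completes. Finish times: Data collection at 8, Data cleaning at 19, Figure drafting at 12, Internal review at 26, Revision at 30, Submission at 28. The latest is day 30.

30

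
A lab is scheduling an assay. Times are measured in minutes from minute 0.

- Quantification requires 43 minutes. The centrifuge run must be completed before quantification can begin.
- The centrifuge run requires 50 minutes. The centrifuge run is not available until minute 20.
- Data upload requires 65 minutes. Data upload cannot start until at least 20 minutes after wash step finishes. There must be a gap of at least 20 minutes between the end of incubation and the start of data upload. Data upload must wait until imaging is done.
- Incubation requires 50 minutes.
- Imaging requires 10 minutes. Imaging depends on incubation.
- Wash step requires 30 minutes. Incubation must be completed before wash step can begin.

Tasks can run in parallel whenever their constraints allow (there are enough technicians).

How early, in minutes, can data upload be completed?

165

Nothing blocks incubation, so it runs from minute 0 to minute 50.
Imaging waits on incubation (finishes minute 50), so it starts at minute 50 and finishes at 50 + 10 = minute 60.
Wash step waits on incubation (finishes minute 50), so it starts at minute 50 and finishes at 50 + 30 = minute 80.
For data upload: wash step (finishes minute 80, plus 20-minute gap → minute 100); incubation (finishes minute 50, plus 20-minute gap → minute 70); imaging (finishes minute 60). Taking the maximum gives a start of minute 100, and it finishes at 100 + 65 = minute 165.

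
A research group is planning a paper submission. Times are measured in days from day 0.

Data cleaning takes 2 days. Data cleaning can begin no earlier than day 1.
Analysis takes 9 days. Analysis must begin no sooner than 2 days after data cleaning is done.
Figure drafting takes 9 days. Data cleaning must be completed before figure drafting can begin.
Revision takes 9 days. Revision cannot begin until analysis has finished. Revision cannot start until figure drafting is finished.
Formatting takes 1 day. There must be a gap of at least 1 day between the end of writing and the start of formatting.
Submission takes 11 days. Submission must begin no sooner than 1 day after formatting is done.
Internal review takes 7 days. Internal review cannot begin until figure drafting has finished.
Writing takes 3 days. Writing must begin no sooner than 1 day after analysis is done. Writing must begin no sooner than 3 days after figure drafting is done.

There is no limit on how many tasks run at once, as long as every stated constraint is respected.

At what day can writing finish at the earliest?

18

Data cleaning cannot begin until its own release at day 1. It runs from day 1 to 1 + 2 = day 3.
Figure drafting waits on data cleaning (finishes day 3), so it starts at day 3 and finishes at 3 + 9 = day 12.
After data cleaning (finishes day 3, plus 2-day gap → day 5), analysis can start at day 5 and finishes at day 14.
Writing has to wait for analysis (finishes day 14, plus 1-day gap → day 15); figure drafting (finishes day 12, plus 3-day gap → day 15). The latest of these is day 15, so writing runs day 15 to 15 + 3 = day 18.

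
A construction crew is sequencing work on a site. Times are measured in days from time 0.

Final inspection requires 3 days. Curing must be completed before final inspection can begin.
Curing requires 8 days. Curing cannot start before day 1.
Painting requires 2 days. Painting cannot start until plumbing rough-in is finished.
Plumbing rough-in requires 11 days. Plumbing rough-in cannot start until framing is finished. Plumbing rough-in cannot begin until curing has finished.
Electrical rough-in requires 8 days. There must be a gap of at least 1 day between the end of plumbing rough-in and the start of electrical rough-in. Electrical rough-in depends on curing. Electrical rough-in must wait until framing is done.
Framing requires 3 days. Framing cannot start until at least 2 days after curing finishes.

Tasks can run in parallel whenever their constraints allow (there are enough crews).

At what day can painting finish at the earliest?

27

Curing waits on its own release at day 1, so it starts at day 1 and finishes at 1 + 8 = day 9.
Framing cannot begin until curing (finishes day 9, plus 2-day gap → day 11). It runs from day 11 to 11 + 3 = day 14.
Plumbing rough-in cannot start until framing (finishes day 14); curing (finishes day 9). The controlling bound is day 14, so plumbing rough-in finishes at 14 + 11 = day 25.
After plumbing rough-in (finishes day 25), painting can start at day 25 and finishes at day 27.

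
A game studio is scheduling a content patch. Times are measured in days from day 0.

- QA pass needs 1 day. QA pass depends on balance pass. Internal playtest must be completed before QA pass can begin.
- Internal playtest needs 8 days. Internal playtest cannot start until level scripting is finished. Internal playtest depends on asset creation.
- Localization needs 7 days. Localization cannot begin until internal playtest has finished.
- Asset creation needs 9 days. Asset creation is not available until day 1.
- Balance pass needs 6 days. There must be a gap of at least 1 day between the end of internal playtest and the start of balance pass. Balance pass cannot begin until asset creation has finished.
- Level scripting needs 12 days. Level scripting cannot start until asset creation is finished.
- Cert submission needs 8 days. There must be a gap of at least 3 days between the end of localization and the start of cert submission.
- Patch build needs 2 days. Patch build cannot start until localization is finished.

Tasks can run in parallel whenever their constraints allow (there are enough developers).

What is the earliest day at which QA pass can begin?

After its own release at day 1, asset creation can start at day 1 and finishes at day 10.
Level scripting waits on asset creation (finishes day 10), so it starts at day 10 and finishes at 10 + 12 = day 22.
For internal playtest: level scripting (finishes day 22); asset creation (finishes day 10). Taking the maximum gives a start of day 22, and it finishes at 22 + 8 = day 30.
Balance pass needs all of internal playtest (finishes day 30, plus 1-day gap → day 31); asset creation (finishes day 10). That puts its earliest start at day 31; it finishes at 31 + 6 = day 37.
QA pass waits on balance pass (finishes day 37); internal playtest (finishes day 30). The latest of these is day 37, which is the earliest QA pass can start.

37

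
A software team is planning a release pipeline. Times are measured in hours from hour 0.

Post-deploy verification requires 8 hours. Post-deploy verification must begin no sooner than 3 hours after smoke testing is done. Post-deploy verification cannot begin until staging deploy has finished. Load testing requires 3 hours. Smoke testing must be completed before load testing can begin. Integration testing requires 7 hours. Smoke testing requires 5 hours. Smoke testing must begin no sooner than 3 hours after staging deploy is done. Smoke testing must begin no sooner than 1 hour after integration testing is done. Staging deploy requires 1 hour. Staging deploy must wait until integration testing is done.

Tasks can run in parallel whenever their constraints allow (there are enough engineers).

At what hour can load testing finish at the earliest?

Nothing blocks integration testing, so it runs from hour 0 to hour 7.
After integration testing (finishes hour 7), staging deploy can start at hour 7 and finishes at hour 8.
Smoke testing needs all of staging deploy (finishes hour 8, plus 3-hour gap → hour 11); integration testing (finishes hour 7, plus 1-hour gap → hour 8). That puts its earliest start at hour 11; it finishes at 11 + 5 = hour 16.
Load testing waits on smoke testing (finishes hour 16), so it starts at hour 16 and finishes at 16 + 3 = hour 19.

19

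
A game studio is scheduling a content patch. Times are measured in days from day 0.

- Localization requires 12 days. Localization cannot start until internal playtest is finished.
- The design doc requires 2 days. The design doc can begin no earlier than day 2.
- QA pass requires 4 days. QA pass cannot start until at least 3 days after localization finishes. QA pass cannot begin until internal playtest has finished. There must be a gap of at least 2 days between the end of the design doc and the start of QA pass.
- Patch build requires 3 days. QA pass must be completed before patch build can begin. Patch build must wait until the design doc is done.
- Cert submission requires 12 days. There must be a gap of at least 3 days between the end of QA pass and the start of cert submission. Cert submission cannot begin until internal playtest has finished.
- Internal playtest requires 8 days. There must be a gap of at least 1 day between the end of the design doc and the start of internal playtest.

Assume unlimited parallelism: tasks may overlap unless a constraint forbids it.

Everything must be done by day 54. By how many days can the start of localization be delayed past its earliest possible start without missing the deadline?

7

After its own release at day 2, the design doc can start at day 2 and finishes at day 4.
Internal playtest waits on the design doc (finishes day 4, plus 1-day gap → day 5), so it starts at day 5 and finishes at 5 + 8 = day 13.
After internal playtest (finishes day 13), localization can start at day 13 and finishes at day 25.

Working backward from the deadline:
Nothing follows cert submission; the deadline of day 54 is its only limit. It must start by 54 − 12 = day 42.
To finish by day 54, patch build (duration 3) must start no later than day 51.
QA pass must finish in time for cert submission (must start by day 42, minus 3-day gap → day 39); patch build (must start by day 51). The tightest is day 39, so QA pass must start by 39 − 4 = day 35.
Localization has to be done before QA pass (must start by day 35, minus 3-day gap → day 32). That means finishing by day 32, i.e. starting by 32 − 12 = day 20.
So localization can start as early as day 13 and as late as day 20, giving 20 − 13 = 7 days of slack.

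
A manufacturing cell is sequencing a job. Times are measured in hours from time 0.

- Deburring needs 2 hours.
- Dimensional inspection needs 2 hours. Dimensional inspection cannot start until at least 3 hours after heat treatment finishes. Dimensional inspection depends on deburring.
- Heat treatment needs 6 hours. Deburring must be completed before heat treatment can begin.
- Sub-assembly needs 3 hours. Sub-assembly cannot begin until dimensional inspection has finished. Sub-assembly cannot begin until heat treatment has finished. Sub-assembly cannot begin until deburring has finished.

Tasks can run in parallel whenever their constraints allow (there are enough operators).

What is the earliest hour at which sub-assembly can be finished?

Nothing blocks deburring, so it runs from hour 0 to hour 2.
Heat treatment waits on deburring (finishes hour 2), so it starts at hour 2 and finishes at 2 + 6 = hour 8.
Dimensional inspection has to wait for heat treatment (finishes hour 8, plus 3-hour gap → hour 11); deburring (finishes hour 2). The latest of these is hour 11, so dimensional inspection runs hour 11 to 11 + 2 = hour 13.
Sub-assembly has to wait for dimensional inspection (finishes hour 13); heat treatment (finishes hour 8); deburring (finishes hour 2). The latest of these is hour 13, so sub-assembly runs hour 13 to 13 + 3 = hour 16.

16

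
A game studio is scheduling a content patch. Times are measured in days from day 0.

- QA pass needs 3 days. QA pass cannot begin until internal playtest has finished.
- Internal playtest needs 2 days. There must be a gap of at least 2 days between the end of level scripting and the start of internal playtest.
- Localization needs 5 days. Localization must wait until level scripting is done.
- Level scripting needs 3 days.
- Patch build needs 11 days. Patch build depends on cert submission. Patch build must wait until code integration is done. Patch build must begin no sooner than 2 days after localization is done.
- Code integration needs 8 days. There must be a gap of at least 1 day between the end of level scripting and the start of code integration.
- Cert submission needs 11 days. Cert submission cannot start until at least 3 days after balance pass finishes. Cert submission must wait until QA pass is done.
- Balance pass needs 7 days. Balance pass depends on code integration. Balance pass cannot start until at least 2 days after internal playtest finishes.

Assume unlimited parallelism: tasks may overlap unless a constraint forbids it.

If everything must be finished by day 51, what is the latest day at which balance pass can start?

19

Nothing follows patch build; the deadline of day 51 is its only limit. It must start by 51 − 11 = day 40.
Cert submission feeds into patch build (must start by day 40); so cert submission must finish by day 40 and therefore start by day 29.
Balance pass feeds into cert submission (must start by day 29, minus 3-day gap → day 26); so balance pass must finish by day 26 and therefore start by day 19.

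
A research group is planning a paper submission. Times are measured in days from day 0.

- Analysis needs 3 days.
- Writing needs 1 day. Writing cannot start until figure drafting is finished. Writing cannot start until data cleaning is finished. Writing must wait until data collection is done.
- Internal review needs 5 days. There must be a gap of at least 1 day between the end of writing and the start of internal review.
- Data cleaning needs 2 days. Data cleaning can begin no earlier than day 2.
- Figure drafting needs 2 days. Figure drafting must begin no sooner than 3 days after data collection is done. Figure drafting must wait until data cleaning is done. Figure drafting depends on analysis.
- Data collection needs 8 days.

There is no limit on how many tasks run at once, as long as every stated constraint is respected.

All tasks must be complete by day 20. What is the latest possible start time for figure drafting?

Internal review has no dependents, so it just needs to finish by day 20. Starting by 20 − 5 = day 15 achieves that.
Since internal review (must start by day 15, minus 1-day gap → day 14) depends on it, writing must finish by day 14. Backing off its 1-day duration gives a latest start of day 13.
Since writing (must start by day 13) depends on it, figure drafting must finish by day 13. Backing off its 2-day duration gives a latest start of day 11.

11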